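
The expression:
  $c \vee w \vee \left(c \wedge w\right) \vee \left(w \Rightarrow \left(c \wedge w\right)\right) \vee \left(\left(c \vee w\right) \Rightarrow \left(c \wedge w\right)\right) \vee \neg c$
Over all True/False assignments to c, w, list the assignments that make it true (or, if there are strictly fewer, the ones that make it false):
is always true.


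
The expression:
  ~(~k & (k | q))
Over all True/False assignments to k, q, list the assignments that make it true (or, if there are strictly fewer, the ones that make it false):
is false only for:
  k=False, q=True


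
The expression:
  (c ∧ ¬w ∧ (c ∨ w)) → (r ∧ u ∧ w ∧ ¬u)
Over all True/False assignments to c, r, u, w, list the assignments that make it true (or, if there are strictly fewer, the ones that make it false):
is false only for:
  c=True, r=False, u=False, w=False;
  c=True, r=False, u=True, w=False;
  c=True, r=True, u=False, w=False;
  c=True, r=True, u=True, w=False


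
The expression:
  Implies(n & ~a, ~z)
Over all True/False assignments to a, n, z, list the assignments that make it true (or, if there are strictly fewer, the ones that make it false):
is false only for:
  a=False, n=True, z=True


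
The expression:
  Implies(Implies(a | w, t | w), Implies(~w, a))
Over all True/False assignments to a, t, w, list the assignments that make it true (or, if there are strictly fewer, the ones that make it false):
is false only for:
  a=False, t=False, w=False;
  a=False, t=True, w=False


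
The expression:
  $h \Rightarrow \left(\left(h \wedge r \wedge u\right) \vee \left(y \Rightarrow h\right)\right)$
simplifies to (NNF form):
$\text{True}$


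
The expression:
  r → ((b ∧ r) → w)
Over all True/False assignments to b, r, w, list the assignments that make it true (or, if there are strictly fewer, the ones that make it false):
is false only for:
  b=True, r=True, w=False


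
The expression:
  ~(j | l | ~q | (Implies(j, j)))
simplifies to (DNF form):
False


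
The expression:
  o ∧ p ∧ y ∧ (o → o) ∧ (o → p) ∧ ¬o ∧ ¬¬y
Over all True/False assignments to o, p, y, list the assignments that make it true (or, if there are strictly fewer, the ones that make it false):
is never true.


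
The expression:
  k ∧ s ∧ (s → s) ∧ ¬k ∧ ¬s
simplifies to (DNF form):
False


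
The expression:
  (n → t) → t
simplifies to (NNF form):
n ∨ t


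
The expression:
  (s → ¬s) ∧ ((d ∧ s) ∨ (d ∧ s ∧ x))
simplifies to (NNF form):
False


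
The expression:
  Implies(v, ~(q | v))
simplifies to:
~v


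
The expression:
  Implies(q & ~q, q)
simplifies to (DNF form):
True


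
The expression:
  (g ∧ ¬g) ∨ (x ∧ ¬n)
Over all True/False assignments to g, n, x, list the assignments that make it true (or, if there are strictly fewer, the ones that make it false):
is true only for:
  g=False, n=False, x=True;
  g=True, n=False, x=True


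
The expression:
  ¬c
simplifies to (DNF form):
¬c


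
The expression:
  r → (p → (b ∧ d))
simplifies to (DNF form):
(b ∧ d) ∨ ¬p ∨ ¬r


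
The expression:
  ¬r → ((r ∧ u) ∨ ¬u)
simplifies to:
r ∨ ¬u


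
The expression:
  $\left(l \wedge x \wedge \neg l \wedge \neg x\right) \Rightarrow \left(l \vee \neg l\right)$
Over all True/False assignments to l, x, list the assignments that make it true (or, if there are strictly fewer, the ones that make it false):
is always true.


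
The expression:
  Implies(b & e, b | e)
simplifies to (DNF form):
True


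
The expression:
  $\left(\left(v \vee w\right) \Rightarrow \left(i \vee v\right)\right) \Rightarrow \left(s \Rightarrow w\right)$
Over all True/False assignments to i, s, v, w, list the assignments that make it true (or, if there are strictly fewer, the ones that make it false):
is false only for:
  i=False, s=True, v=False, w=False;
  i=False, s=True, v=True, w=False;
  i=True, s=True, v=False, w=False;
  i=True, s=True, v=True, w=False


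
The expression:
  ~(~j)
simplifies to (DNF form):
j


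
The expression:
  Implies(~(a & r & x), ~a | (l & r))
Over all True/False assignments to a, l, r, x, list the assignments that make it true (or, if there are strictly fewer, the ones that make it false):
is false only for:
  a=True, l=False, r=False, x=False;
  a=True, l=False, r=False, x=True;
  a=True, l=False, r=True, x=False;
  a=True, l=True, r=False, x=False;
  a=True, l=True, r=False, x=True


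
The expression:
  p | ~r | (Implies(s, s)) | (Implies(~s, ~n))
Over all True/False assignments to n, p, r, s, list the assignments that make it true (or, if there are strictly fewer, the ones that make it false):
is always true.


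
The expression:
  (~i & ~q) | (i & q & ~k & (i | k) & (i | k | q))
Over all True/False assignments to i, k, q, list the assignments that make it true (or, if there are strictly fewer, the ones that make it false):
is true only for:
  i=False, k=False, q=False;
  i=False, k=True, q=False;
  i=True, k=False, q=True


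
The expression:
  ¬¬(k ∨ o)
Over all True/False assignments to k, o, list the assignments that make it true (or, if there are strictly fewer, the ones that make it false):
is false only for:
  k=False, o=False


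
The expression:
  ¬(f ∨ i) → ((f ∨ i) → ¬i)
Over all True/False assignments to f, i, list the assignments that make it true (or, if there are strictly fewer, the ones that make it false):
is always true.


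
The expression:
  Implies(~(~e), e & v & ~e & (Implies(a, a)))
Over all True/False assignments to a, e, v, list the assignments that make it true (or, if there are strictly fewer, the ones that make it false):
is true only for:
  a=False, e=False, v=False;
  a=False, e=False, v=True;
  a=True, e=False, v=False;
  a=True, e=False, v=True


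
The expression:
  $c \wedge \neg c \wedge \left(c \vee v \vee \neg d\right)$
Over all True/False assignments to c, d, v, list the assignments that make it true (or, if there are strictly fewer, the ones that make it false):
is never true.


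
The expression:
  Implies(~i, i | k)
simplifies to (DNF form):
i | k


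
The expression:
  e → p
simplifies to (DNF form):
p ∨ ¬e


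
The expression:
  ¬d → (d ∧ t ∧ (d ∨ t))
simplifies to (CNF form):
d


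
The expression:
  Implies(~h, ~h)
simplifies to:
True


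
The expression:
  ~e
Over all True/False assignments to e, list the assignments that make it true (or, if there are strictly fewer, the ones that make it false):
is true only for:
  e=False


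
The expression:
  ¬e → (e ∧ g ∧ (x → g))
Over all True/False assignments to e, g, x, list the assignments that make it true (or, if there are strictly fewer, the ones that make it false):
is true only for:
  e=True, g=False, x=False;
  e=True, g=False, x=True;
  e=True, g=True, x=False;
  e=True, g=True, x=True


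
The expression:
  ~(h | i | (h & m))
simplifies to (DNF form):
~h & ~i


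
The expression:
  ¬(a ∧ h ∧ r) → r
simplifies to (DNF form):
r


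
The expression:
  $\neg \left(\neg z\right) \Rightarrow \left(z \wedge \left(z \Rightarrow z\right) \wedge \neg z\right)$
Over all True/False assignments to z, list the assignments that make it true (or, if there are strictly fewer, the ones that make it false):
is true only for:
  z=False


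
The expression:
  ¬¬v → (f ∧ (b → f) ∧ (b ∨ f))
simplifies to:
f ∨ ¬v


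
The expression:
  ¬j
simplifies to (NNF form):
¬j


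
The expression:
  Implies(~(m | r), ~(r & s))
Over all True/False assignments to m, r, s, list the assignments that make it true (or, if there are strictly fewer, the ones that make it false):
is always true.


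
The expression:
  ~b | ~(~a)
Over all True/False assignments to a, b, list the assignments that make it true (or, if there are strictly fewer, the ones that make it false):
is false only for:
  a=False, b=True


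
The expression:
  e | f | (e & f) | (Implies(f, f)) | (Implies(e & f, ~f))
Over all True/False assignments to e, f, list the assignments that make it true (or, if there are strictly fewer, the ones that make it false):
is always true.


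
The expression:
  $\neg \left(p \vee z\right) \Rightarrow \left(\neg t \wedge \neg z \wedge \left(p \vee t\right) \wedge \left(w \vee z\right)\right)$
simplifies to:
$p \vee z$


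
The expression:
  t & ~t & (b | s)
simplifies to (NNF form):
False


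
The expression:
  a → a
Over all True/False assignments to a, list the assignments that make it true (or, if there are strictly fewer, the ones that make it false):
is always true.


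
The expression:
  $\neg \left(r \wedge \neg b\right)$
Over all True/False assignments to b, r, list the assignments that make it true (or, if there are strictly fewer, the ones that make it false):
is false only for:
  b=False, r=True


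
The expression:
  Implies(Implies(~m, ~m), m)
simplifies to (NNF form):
m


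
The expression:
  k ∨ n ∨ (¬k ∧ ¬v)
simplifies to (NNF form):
k ∨ n ∨ ¬v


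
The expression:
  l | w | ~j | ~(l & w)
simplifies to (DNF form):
True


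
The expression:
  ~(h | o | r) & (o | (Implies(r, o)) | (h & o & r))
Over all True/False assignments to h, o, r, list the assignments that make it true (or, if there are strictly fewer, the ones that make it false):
is true only for:
  h=False, o=False, r=False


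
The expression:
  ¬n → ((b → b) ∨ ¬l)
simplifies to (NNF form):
True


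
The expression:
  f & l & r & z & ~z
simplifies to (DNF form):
False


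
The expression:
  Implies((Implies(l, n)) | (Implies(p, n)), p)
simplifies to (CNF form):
p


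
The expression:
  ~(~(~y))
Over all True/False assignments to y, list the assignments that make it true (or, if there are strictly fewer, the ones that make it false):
is true only for:
  y=False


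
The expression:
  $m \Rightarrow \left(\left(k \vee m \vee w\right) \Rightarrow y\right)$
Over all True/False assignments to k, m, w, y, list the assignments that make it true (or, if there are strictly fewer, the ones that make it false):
is false only for:
  k=False, m=True, w=False, y=False;
  k=False, m=True, w=True, y=False;
  k=True, m=True, w=False, y=False;
  k=True, m=True, w=True, y=False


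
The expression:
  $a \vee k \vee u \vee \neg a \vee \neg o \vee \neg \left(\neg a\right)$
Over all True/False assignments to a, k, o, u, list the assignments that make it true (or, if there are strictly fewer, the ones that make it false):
is always true.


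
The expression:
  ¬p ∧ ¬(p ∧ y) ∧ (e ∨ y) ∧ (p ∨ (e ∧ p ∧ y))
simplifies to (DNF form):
False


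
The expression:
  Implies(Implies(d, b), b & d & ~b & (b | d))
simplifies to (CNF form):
d & ~b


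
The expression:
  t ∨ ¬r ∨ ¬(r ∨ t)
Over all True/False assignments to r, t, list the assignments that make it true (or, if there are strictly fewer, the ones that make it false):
is false only for:
  r=True, t=False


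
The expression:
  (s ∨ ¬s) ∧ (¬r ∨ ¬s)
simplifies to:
¬r ∨ ¬s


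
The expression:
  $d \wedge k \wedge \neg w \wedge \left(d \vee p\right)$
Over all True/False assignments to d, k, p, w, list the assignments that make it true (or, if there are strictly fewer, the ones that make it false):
is true only for:
  d=True, k=True, p=False, w=False;
  d=True, k=True, p=True, w=False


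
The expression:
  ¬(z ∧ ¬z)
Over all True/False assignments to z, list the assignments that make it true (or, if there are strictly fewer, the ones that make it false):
is always true.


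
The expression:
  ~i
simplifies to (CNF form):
~i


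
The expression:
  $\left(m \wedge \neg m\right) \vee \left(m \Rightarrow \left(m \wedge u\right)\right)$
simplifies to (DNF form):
$u \vee \neg m$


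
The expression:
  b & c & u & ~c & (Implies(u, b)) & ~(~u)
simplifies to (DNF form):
False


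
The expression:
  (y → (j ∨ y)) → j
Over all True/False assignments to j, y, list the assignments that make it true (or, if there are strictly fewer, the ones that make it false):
is true only for:
  j=True, y=False;
  j=True, y=True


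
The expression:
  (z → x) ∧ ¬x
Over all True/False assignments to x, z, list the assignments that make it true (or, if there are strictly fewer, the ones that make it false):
is true only for:
  x=False, z=False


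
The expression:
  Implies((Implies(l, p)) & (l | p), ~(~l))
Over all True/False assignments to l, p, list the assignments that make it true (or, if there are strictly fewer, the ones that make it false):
is false only for:
  l=False, p=True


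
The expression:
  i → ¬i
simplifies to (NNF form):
¬i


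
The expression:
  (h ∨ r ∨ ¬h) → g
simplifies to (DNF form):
g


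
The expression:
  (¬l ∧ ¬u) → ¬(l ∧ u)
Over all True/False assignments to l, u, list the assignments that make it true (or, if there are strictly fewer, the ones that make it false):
is always true.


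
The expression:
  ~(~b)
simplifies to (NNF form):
b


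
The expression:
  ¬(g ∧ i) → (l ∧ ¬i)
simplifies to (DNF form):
(g ∧ i) ∨ (l ∧ ¬i)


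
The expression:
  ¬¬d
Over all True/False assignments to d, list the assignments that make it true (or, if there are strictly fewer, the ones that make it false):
is true only for:
  d=True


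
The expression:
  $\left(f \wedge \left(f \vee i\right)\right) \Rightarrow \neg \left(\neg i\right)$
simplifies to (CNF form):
$i \vee \neg f$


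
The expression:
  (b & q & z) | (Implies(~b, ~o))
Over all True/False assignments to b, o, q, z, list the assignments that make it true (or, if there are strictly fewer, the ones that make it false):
is false only for:
  b=False, o=True, q=False, z=False;
  b=False, o=True, q=False, z=True;
  b=False, o=True, q=True, z=False;
  b=False, o=True, q=True, z=True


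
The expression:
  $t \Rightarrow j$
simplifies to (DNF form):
$j \vee \neg t$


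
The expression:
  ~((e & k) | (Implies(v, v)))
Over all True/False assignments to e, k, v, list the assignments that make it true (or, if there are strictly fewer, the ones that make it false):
is never true.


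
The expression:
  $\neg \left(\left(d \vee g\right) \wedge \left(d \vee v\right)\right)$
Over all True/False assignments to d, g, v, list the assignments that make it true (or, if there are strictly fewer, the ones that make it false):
is true only for:
  d=False, g=False, v=False;
  d=False, g=False, v=True;
  d=False, g=True, v=False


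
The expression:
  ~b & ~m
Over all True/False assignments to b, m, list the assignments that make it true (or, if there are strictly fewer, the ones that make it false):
is true only for:
  b=False, m=False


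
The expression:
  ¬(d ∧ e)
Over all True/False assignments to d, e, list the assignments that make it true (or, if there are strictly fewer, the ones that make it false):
is false only for:
  d=True, e=True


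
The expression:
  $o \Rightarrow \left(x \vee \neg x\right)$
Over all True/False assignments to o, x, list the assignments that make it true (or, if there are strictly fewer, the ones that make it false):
is always true.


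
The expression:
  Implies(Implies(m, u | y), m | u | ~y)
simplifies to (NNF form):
m | u | ~y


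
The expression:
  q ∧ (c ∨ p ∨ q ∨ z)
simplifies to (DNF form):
q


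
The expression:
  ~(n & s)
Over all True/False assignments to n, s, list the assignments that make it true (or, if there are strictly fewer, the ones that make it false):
is false only for:
  n=True, s=True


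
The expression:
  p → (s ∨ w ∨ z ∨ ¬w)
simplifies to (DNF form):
True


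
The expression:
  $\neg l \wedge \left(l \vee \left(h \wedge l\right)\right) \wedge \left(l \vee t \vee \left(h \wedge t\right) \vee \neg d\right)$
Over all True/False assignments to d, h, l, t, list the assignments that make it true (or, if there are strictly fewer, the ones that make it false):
is never true.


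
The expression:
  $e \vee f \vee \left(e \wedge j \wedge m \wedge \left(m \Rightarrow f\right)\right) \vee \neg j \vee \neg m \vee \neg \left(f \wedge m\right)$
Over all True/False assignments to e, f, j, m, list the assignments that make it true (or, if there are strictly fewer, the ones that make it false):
is always true.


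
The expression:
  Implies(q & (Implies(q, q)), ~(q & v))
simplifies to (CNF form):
~q | ~v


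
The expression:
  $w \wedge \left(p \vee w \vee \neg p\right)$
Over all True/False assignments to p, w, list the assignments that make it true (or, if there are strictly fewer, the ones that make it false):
is true only for:
  p=False, w=True;
  p=True, w=True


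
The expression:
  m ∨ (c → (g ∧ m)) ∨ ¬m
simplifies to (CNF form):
True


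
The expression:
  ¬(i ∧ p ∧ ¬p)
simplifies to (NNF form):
True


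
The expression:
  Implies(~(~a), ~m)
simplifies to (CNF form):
~a | ~m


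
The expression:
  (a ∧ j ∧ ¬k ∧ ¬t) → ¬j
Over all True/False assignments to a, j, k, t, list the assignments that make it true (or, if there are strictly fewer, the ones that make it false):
is false only for:
  a=True, j=True, k=False, t=False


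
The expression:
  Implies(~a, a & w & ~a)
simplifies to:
a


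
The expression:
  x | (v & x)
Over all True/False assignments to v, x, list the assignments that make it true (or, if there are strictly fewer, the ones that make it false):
is true only for:
  v=False, x=True;
  v=True, x=True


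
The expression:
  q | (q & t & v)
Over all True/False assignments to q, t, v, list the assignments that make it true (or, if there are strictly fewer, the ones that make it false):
is true only for:
  q=True, t=False, v=False;
  q=True, t=False, v=True;
  q=True, t=True, v=False;
  q=True, t=True, v=True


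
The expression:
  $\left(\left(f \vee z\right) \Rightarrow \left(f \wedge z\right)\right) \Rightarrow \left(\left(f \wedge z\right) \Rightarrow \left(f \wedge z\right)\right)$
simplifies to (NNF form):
$\text{True}$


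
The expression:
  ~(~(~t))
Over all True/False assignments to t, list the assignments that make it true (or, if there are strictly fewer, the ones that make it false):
is true only for:
  t=False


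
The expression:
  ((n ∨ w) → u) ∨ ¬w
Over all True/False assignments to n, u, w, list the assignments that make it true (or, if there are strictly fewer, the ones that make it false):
is false only for:
  n=False, u=False, w=True;
  n=True, u=False, w=True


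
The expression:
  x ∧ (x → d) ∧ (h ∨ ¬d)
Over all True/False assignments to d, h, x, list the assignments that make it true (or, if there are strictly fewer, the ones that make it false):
is true only for:
  d=True, h=True, x=True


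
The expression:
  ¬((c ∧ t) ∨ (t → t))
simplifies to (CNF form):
False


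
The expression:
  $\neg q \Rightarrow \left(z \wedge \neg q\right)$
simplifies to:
$q \vee z$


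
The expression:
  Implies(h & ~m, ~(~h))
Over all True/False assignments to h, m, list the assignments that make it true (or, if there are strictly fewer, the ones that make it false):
is always true.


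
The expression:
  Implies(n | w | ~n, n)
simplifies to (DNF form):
n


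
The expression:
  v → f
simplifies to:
f ∨ ¬v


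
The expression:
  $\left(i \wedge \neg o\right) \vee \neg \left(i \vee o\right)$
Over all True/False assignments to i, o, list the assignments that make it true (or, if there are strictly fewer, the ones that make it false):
is true only for:
  i=False, o=False;
  i=True, o=False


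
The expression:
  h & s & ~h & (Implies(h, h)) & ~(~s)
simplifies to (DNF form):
False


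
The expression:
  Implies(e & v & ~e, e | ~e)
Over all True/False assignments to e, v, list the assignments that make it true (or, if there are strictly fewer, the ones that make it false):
is always true.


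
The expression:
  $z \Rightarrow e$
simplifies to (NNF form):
$e \vee \neg z$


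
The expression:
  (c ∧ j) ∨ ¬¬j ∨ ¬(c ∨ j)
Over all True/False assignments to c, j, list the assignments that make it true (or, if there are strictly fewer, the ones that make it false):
is false only for:
  c=True, j=False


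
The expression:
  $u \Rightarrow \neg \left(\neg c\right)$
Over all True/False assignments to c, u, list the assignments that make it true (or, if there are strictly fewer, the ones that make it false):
is false only for:
  c=False, u=True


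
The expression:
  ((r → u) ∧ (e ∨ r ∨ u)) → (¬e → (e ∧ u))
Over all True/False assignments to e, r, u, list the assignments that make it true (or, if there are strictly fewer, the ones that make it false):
is false only for:
  e=False, r=False, u=True;
  e=False, r=True, u=True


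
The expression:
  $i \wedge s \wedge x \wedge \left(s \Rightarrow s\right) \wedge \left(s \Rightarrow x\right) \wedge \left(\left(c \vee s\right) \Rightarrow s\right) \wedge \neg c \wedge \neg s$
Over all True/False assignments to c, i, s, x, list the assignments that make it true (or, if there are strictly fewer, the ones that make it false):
is never true.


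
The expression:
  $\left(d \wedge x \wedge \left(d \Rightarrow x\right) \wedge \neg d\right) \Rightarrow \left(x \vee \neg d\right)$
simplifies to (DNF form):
$\text{True}$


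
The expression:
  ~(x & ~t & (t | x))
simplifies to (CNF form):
t | ~x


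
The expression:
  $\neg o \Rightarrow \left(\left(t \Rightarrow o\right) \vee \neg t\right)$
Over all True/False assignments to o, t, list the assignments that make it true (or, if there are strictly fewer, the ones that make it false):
is false only for:
  o=False, t=True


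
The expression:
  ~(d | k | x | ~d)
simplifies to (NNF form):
False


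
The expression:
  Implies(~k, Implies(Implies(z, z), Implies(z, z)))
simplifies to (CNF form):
True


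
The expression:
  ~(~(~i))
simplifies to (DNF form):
~i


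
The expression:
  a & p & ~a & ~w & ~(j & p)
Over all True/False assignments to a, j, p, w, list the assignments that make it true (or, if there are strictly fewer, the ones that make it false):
is never true.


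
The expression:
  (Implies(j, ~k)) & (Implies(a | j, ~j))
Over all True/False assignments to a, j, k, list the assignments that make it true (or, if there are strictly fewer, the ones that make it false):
is true only for:
  a=False, j=False, k=False;
  a=False, j=False, k=True;
  a=True, j=False, k=False;
  a=True, j=False, k=True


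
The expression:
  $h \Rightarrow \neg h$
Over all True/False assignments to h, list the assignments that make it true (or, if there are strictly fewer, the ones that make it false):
is true only for:
  h=False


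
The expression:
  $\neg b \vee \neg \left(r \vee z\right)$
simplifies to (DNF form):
$\left(\neg r \wedge \neg z\right) \vee \neg b$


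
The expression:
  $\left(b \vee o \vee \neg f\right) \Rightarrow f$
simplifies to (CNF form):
$f$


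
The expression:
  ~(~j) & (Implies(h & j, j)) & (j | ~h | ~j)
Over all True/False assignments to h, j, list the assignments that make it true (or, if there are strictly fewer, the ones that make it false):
is true only for:
  h=False, j=True;
  h=True, j=True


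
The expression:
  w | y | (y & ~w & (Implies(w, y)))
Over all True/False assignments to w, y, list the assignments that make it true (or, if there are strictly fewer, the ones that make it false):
is false only for:
  w=False, y=False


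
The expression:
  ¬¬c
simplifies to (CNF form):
c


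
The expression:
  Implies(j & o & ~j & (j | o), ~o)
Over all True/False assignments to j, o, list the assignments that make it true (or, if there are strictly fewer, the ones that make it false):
is always true.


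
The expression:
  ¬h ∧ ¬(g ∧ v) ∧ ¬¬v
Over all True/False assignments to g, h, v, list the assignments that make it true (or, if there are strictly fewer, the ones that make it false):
is true only for:
  g=False, h=False, v=True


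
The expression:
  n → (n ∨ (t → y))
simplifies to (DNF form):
True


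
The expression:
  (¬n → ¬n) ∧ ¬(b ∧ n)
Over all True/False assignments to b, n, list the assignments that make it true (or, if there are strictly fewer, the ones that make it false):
is false only for:
  b=True, n=True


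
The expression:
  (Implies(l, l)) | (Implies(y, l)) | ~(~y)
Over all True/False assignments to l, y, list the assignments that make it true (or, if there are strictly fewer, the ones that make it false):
is always true.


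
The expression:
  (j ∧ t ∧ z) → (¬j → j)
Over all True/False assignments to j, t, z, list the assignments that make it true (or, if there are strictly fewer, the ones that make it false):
is always true.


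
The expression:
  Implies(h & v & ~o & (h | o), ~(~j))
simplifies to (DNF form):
j | o | ~h | ~v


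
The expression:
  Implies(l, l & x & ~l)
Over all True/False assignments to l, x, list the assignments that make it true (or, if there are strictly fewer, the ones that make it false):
is true only for:
  l=False, x=False;
  l=False, x=True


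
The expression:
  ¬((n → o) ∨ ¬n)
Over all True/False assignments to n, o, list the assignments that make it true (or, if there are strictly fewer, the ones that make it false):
is true only for:
  n=True, o=False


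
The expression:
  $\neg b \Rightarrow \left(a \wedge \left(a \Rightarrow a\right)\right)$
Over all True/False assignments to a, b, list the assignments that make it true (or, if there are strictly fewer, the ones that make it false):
is false only for:
  a=False, b=False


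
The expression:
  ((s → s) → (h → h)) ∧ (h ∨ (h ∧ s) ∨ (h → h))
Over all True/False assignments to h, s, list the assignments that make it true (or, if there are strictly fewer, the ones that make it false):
is always true.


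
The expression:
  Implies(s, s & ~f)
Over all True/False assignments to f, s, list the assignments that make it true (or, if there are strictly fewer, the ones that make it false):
is false only for:
  f=True, s=True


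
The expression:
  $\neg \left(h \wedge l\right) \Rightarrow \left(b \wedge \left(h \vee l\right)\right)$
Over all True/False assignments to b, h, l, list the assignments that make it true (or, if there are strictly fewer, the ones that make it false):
is true only for:
  b=False, h=True, l=True;
  b=True, h=False, l=True;
  b=True, h=True, l=False;
  b=True, h=True, l=True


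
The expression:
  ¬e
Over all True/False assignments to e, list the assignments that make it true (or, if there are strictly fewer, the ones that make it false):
is true only for:
  e=False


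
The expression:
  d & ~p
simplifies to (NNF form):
d & ~p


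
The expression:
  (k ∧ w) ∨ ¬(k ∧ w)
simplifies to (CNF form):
True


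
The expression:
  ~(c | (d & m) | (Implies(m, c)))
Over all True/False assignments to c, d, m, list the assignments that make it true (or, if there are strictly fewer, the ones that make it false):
is true only for:
  c=False, d=False, m=True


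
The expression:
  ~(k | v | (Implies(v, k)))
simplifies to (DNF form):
False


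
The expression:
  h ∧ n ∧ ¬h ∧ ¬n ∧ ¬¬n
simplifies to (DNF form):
False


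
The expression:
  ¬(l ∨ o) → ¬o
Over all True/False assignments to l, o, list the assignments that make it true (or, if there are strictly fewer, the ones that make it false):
is always true.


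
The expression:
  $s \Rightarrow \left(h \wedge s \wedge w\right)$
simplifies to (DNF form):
$\left(h \wedge w\right) \vee \neg s$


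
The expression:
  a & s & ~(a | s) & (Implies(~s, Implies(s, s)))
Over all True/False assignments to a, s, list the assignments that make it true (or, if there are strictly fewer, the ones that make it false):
is never true.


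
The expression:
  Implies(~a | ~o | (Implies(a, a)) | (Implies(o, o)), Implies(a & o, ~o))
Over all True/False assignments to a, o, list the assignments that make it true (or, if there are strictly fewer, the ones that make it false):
is false only for:
  a=True, o=True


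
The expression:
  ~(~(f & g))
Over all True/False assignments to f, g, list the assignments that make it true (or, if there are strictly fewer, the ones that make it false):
is true only for:
  f=True, g=True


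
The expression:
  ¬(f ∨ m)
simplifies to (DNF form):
¬f ∧ ¬m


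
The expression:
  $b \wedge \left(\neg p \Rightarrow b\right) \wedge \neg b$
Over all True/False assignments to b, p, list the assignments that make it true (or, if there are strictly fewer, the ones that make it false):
is never true.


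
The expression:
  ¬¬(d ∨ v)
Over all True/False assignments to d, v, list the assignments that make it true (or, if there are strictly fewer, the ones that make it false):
is false only for:
  d=False, v=False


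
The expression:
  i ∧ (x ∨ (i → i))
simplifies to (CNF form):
i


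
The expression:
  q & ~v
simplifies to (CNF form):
q & ~v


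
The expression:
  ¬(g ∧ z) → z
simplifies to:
z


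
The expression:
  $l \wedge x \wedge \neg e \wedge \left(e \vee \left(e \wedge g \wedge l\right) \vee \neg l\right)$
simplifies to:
$\text{False}$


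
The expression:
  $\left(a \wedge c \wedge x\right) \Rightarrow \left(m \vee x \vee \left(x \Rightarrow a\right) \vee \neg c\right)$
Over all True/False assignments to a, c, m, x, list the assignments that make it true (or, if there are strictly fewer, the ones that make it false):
is always true.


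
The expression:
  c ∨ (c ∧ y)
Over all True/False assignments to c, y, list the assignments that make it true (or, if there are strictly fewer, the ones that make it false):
is true only for:
  c=True, y=False;
  c=True, y=True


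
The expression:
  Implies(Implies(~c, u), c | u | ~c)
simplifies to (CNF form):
True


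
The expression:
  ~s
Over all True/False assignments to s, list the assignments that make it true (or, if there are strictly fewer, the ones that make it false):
is true only for:
  s=False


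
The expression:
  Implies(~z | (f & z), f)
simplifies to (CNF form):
f | z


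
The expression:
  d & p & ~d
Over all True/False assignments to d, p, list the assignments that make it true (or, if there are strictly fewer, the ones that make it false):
is never true.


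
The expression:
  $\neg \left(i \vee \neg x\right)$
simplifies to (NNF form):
$x \wedge \neg i$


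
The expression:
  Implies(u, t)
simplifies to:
t | ~u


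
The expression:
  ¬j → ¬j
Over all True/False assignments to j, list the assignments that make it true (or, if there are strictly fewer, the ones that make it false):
is always true.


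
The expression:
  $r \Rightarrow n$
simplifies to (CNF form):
$n \vee \neg r$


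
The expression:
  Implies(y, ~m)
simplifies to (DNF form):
~m | ~y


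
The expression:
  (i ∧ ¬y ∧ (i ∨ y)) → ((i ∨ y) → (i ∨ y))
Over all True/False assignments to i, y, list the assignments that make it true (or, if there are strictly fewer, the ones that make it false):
is always true.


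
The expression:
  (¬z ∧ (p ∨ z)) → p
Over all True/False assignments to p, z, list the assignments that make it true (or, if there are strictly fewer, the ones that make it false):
is always true.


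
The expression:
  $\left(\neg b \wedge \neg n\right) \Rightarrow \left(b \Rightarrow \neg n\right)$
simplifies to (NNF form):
$\text{True}$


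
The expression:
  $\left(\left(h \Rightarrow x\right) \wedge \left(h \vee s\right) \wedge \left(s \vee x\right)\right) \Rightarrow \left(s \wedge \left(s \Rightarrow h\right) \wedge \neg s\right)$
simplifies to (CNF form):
$\left(h \vee \neg s\right) \wedge \left(\neg h \vee \neg x\right)$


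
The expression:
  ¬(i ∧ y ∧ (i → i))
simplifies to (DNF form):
¬i ∨ ¬y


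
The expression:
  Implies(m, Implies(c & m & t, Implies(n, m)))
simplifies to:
True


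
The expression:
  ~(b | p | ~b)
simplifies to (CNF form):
False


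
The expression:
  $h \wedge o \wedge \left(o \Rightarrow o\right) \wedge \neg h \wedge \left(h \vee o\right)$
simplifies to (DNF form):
$\text{False}$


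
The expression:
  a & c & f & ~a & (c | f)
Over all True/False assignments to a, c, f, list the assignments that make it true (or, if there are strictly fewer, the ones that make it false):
is never true.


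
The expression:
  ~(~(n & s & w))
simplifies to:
n & s & w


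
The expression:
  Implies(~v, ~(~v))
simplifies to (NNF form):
v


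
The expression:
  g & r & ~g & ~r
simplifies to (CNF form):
False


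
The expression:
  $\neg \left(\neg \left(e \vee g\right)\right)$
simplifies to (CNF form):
$e \vee g$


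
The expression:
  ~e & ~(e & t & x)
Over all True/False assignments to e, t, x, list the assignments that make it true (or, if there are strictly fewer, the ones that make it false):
is true only for:
  e=False, t=False, x=False;
  e=False, t=False, x=True;
  e=False, t=True, x=False;
  e=False, t=True, x=True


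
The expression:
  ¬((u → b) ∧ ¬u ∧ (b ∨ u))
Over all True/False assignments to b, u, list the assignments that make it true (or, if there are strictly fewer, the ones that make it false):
is false only for:
  b=True, u=False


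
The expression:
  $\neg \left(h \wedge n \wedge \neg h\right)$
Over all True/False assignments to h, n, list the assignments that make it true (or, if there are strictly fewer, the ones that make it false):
is always true.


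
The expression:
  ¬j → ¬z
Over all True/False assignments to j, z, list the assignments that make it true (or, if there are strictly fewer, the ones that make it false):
is false only for:
  j=False, z=True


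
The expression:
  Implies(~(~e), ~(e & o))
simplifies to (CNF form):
~e | ~o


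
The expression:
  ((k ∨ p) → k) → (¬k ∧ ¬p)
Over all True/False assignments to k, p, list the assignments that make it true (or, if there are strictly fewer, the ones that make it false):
is true only for:
  k=False, p=False;
  k=False, p=True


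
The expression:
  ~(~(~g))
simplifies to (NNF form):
~g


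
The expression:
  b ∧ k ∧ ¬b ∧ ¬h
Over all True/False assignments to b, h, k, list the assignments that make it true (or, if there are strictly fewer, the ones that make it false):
is never true.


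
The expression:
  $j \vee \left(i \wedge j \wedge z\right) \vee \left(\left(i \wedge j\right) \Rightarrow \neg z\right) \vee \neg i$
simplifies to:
$\text{True}$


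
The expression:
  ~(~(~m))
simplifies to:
~m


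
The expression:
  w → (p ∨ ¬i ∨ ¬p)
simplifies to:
True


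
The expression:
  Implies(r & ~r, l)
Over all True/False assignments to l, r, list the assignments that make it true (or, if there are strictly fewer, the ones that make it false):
is always true.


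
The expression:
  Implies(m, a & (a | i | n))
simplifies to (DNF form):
a | ~m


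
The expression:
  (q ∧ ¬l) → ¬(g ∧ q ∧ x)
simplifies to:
l ∨ ¬g ∨ ¬q ∨ ¬x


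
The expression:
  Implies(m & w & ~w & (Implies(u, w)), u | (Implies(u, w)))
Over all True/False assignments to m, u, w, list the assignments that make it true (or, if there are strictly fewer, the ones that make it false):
is always true.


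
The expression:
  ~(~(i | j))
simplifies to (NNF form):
i | j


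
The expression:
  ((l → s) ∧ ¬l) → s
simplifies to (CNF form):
l ∨ s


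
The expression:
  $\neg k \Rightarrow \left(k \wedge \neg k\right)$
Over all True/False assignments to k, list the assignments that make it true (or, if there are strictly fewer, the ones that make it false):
is true only for:
  k=True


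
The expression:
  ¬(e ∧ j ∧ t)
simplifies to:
¬e ∨ ¬j ∨ ¬t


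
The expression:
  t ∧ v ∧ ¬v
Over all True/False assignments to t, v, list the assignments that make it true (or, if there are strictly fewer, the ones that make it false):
is never true.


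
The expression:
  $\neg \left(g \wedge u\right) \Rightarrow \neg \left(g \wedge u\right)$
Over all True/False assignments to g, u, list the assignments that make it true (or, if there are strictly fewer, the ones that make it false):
is always true.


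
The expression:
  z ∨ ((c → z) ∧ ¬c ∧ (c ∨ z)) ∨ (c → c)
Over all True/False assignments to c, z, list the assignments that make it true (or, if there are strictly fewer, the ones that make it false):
is always true.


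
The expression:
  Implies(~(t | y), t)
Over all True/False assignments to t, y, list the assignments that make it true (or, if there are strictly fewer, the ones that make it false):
is false only for:
  t=False, y=False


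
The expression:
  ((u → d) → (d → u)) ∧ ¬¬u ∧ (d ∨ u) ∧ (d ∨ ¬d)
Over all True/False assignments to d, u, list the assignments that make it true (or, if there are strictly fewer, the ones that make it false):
is true only for:
  d=False, u=True;
  d=True, u=True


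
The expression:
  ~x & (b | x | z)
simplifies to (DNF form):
(b & ~x) | (z & ~x)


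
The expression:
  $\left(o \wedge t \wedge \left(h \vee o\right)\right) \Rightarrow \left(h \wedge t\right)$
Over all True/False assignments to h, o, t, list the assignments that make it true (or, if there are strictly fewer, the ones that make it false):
is false only for:
  h=False, o=True, t=True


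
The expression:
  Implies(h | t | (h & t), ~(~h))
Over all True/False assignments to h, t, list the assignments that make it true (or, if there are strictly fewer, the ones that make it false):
is false only for:
  h=False, t=True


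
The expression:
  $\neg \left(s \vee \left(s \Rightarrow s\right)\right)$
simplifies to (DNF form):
$\text{False}$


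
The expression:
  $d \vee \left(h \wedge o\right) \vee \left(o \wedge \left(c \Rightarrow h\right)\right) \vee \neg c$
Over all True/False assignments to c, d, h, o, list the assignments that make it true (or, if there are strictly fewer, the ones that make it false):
is false only for:
  c=True, d=False, h=False, o=False;
  c=True, d=False, h=False, o=True;
  c=True, d=False, h=True, o=False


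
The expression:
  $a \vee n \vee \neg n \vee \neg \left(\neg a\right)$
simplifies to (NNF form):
$\text{True}$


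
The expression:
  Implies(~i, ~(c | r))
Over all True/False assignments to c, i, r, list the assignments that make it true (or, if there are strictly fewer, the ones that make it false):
is false only for:
  c=False, i=False, r=True;
  c=True, i=False, r=False;
  c=True, i=False, r=True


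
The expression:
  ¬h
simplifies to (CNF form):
¬h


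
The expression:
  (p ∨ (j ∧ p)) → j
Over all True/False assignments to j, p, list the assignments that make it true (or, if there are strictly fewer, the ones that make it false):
is false only for:
  j=False, p=True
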